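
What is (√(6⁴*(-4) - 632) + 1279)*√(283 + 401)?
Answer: 7674*√19 + 12*I*√27626 ≈ 33450.0 + 1994.5*I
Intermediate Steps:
(√(6⁴*(-4) - 632) + 1279)*√(283 + 401) = (√(1296*(-4) - 632) + 1279)*√684 = (√(-5184 - 632) + 1279)*(6*√19) = (√(-5816) + 1279)*(6*√19) = (2*I*√1454 + 1279)*(6*√19) = (1279 + 2*I*√1454)*(6*√19) = 6*√19*(1279 + 2*I*√1454)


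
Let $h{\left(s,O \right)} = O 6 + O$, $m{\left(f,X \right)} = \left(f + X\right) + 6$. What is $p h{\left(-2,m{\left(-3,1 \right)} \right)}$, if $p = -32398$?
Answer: $-907144$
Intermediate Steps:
$m{\left(f,X \right)} = 6 + X + f$ ($m{\left(f,X \right)} = \left(X + f\right) + 6 = 6 + X + f$)
$h{\left(s,O \right)} = 7 O$ ($h{\left(s,O \right)} = 6 O + O = 7 O$)
$p h{\left(-2,m{\left(-3,1 \right)} \right)} = - 32398 \cdot 7 \left(6 + 1 - 3\right) = - 32398 \cdot 7 \cdot 4 = \left(-32398\right) 28 = -907144$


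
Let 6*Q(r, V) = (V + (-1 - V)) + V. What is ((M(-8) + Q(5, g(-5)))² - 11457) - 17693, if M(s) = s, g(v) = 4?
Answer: -116375/4 ≈ -29094.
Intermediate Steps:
Q(r, V) = -⅙ + V/6 (Q(r, V) = ((V + (-1 - V)) + V)/6 = (-1 + V)/6 = -⅙ + V/6)
((M(-8) + Q(5, g(-5)))² - 11457) - 17693 = ((-8 + (-⅙ + (⅙)*4))² - 11457) - 17693 = ((-8 + (-⅙ + ⅔))² - 11457) - 17693 = ((-8 + ½)² - 11457) - 17693 = ((-15/2)² - 11457) - 17693 = (225/4 - 11457) - 17693 = -45603/4 - 17693 = -116375/4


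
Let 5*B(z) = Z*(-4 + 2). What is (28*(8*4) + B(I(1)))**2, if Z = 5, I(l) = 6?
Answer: 799236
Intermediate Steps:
B(z) = -2 (B(z) = (5*(-4 + 2))/5 = (5*(-2))/5 = (1/5)*(-10) = -2)
(28*(8*4) + B(I(1)))**2 = (28*(8*4) - 2)**2 = (28*32 - 2)**2 = (896 - 2)**2 = 894**2 = 799236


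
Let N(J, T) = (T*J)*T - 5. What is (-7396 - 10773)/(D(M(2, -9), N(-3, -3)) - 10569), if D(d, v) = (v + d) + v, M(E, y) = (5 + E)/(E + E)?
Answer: 72676/42525 ≈ 1.7090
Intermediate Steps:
M(E, y) = (5 + E)/(2*E) (M(E, y) = (5 + E)/((2*E)) = (5 + E)*(1/(2*E)) = (5 + E)/(2*E))
N(J, T) = -5 + J*T² (N(J, T) = (J*T)*T - 5 = J*T² - 5 = -5 + J*T²)
D(d, v) = d + 2*v (D(d, v) = (d + v) + v = d + 2*v)
(-7396 - 10773)/(D(M(2, -9), N(-3, -3)) - 10569) = (-7396 - 10773)/(((½)*(5 + 2)/2 + 2*(-5 - 3*(-3)²)) - 10569) = -18169/(((½)*(½)*7 + 2*(-5 - 3*9)) - 10569) = -18169/((7/4 + 2*(-5 - 27)) - 10569) = -18169/((7/4 + 2*(-32)) - 10569) = -18169/((7/4 - 64) - 10569) = -18169/(-249/4 - 10569) = -18169/(-42525/4) = -18169*(-4/42525) = 72676/42525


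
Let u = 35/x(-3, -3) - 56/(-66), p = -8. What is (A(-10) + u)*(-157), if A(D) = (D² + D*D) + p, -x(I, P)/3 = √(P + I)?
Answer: -999148/33 - 5495*I*√6/18 ≈ -30277.0 - 747.77*I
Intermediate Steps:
x(I, P) = -3*√(I + P) (x(I, P) = -3*√(P + I) = -3*√(I + P))
A(D) = -8 + 2*D² (A(D) = (D² + D*D) - 8 = (D² + D²) - 8 = 2*D² - 8 = -8 + 2*D²)
u = 28/33 + 35*I*√6/18 (u = 35/((-3*√(-3 - 3))) - 56/(-66) = 35/((-3*I*√6)) - 56*(-1/66) = 35/((-3*I*√6)) + 28/33 = 35*(I*√6/18) + 28/33 = 35*I*√6/18 + 28/33 = 28/33 + 35*I*√6/18 ≈ 0.84848 + 4.7629*I)
(A(-10) + u)*(-157) = ((-8 + 2*(-10)²) + (28/33 + 35*I*√6/18))*(-157) = ((-8 + 2*100) + (28/33 + 35*I*√6/18))*(-157) = ((-8 + 200) + (28/33 + 35*I*√6/18))*(-157) = (192 + (28/33 + 35*I*√6/18))*(-157) = (6364/33 + 35*I*√6/18)*(-157) = -999148/33 - 5495*I*√6/18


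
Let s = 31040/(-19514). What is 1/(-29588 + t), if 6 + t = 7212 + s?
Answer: -9757/218396694 ≈ -4.4676e-5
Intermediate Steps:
s = -15520/9757 (s = 31040*(-1/19514) = -15520/9757 ≈ -1.5907)
t = 70293422/9757 (t = -6 + (7212 - 15520/9757) = -6 + 70351964/9757 = 70293422/9757 ≈ 7204.4)
1/(-29588 + t) = 1/(-29588 + 70293422/9757) = 1/(-218396694/9757) = -9757/218396694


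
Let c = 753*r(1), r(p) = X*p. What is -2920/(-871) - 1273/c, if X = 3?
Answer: 5487497/1967589 ≈ 2.7889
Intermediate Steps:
r(p) = 3*p
c = 2259 (c = 753*(3*1) = 753*3 = 2259)
-2920/(-871) - 1273/c = -2920/(-871) - 1273/2259 = -2920*(-1/871) - 1273*1/2259 = 2920/871 - 1273/2259 = 5487497/1967589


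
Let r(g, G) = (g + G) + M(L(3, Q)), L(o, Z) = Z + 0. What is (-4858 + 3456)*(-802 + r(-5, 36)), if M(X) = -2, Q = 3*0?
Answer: 1083746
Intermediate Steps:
Q = 0
L(o, Z) = Z
r(g, G) = -2 + G + g (r(g, G) = (g + G) - 2 = (G + g) - 2 = -2 + G + g)
(-4858 + 3456)*(-802 + r(-5, 36)) = (-4858 + 3456)*(-802 + (-2 + 36 - 5)) = -1402*(-802 + 29) = -1402*(-773) = 1083746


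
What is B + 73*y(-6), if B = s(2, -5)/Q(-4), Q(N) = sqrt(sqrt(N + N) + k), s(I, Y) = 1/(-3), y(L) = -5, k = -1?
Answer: -365 - 1/(3*sqrt(-1 + 2*I*sqrt(2))) ≈ -365.11 + 0.15713*I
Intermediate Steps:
s(I, Y) = -1/3
Q(N) = sqrt(-1 + sqrt(2)*sqrt(N)) (Q(N) = sqrt(sqrt(N + N) - 1) = sqrt(sqrt(2*N) - 1) = sqrt(sqrt(2)*sqrt(N) - 1) = sqrt(-1 + sqrt(2)*sqrt(N)))
B = -1/(3*sqrt(-1 + 2*I*sqrt(2))) (B = -1/(3*sqrt(-1 + sqrt(2)*sqrt(-4))) = -1/(3*sqrt(-1 + sqrt(2)*(2*I))) = -1/(3*sqrt(-1 + 2*I*sqrt(2))) ≈ -0.11111 + 0.15713*I)
B + 73*y(-6) = -1/(3*sqrt(-1 + 2*I*sqrt(2))) + 73*(-5) = -1/(3*sqrt(-1 + 2*I*sqrt(2))) - 365 = -365 - 1/(3*sqrt(-1 + 2*I*sqrt(2)))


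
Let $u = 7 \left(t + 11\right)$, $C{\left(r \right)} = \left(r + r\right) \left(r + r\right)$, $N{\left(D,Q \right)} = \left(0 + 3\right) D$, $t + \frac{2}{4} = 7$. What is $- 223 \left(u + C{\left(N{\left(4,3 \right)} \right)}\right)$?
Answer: $- \frac{311531}{2} \approx -1.5577 \cdot 10^{5}$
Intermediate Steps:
$t = \frac{13}{2}$ ($t = - \frac{1}{2} + 7 = \frac{13}{2} \approx 6.5$)
$N{\left(D,Q \right)} = 3 D$
$C{\left(r \right)} = 4 r^{2}$ ($C{\left(r \right)} = 2 r 2 r = 4 r^{2}$)
$u = \frac{245}{2}$ ($u = 7 \left(\frac{13}{2} + 11\right) = 7 \cdot \frac{35}{2} = \frac{245}{2} \approx 122.5$)
$- 223 \left(u + C{\left(N{\left(4,3 \right)} \right)}\right) = - 223 \left(\frac{245}{2} + 4 \left(3 \cdot 4\right)^{2}\right) = - 223 \left(\frac{245}{2} + 4 \cdot 12^{2}\right) = - 223 \left(\frac{245}{2} + 4 \cdot 144\right) = - 223 \left(\frac{245}{2} + 576\right) = \left(-223\right) \frac{1397}{2} = - \frac{311531}{2}$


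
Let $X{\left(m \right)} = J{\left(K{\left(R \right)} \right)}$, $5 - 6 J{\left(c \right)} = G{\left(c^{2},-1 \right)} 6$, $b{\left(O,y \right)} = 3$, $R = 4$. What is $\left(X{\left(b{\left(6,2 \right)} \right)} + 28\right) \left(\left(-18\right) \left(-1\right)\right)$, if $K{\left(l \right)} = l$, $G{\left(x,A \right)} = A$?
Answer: $537$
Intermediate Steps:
$J{\left(c \right)} = \frac{11}{6}$ ($J{\left(c \right)} = \frac{5}{6} - \frac{\left(-1\right) 6}{6} = \frac{5}{6} - -1 = \frac{5}{6} + 1 = \frac{11}{6}$)
$X{\left(m \right)} = \frac{11}{6}$
$\left(X{\left(b{\left(6,2 \right)} \right)} + 28\right) \left(\left(-18\right) \left(-1\right)\right) = \left(\frac{11}{6} + 28\right) \left(\left(-18\right) \left(-1\right)\right) = \frac{179}{6} \cdot 18 = 537$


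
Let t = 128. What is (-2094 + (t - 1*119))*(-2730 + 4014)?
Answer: -2677140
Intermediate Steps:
(-2094 + (t - 1*119))*(-2730 + 4014) = (-2094 + (128 - 1*119))*(-2730 + 4014) = (-2094 + (128 - 119))*1284 = (-2094 + 9)*1284 = -2085*1284 = -2677140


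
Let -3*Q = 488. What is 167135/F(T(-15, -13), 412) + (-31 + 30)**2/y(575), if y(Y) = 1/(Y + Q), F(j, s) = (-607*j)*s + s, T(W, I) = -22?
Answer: 1361359405/3301356 ≈ 412.36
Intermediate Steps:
Q = -488/3 (Q = -1/3*488 = -488/3 ≈ -162.67)
F(j, s) = s - 607*j*s (F(j, s) = -607*j*s + s = s - 607*j*s)
y(Y) = 1/(-488/3 + Y) (y(Y) = 1/(Y - 488/3) = 1/(-488/3 + Y))
167135/F(T(-15, -13), 412) + (-31 + 30)**2/y(575) = 167135/((412*(1 - 607*(-22)))) + (-31 + 30)**2/((3/(-488 + 3*575))) = 167135/((412*(1 + 13354))) + (-1)**2/((3/(-488 + 1725))) = 167135/((412*13355)) + 1/(3/1237) = 167135/5502260 + 1/(3*(1/1237)) = 167135*(1/5502260) + 1/(3/1237) = 33427/1100452 + 1*(1237/3) = 33427/1100452 + 1237/3 = 1361359405/3301356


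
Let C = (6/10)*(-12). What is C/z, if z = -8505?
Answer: 4/4725 ≈ 0.00084656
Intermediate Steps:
C = -36/5 (C = ((⅒)*6)*(-12) = (⅗)*(-12) = -36/5 ≈ -7.2000)
C/z = -36/5/(-8505) = -36/5*(-1/8505) = 4/4725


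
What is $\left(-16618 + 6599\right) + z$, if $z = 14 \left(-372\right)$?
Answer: $-15227$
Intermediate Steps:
$z = -5208$
$\left(-16618 + 6599\right) + z = \left(-16618 + 6599\right) - 5208 = -10019 - 5208 = -15227$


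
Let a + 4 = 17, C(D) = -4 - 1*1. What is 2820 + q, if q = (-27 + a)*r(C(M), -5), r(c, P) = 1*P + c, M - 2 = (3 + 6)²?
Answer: 2960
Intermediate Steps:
M = 83 (M = 2 + (3 + 6)² = 2 + 9² = 2 + 81 = 83)
C(D) = -5 (C(D) = -4 - 1 = -5)
a = 13 (a = -4 + 17 = 13)
r(c, P) = P + c
q = 140 (q = (-27 + 13)*(-5 - 5) = -14*(-10) = 140)
2820 + q = 2820 + 140 = 2960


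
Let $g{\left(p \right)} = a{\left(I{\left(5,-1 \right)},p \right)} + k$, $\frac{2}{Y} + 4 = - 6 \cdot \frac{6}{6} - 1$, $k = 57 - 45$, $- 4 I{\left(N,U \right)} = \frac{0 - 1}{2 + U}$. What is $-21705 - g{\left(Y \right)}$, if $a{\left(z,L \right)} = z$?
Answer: $- \frac{86869}{4} \approx -21717.0$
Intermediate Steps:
$I{\left(N,U \right)} = \frac{1}{4 \left(2 + U\right)}$ ($I{\left(N,U \right)} = - \frac{\left(0 - 1\right) \frac{1}{2 + U}}{4} = - \frac{\left(-1\right) \frac{1}{2 + U}}{4} = \frac{1}{4 \left(2 + U\right)}$)
$k = 12$
$Y = - \frac{2}{11}$ ($Y = \frac{2}{-4 - \left(1 + 6 \cdot \frac{6}{6}\right)} = \frac{2}{-4 - \left(1 + 6 \cdot 6 \cdot \frac{1}{6}\right)} = \frac{2}{-4 - 7} = \frac{2}{-11} = 2 \left(- \frac{1}{11}\right) = - \frac{2}{11} \approx -0.18182$)
$g{\left(p \right)} = \frac{49}{4}$ ($g{\left(p \right)} = \frac{1}{4 \left(2 - 1\right)} + 12 = \frac{1}{4 \cdot 1} + 12 = \frac{1}{4} \cdot 1 + 12 = \frac{1}{4} + 12 = \frac{49}{4}$)
$-21705 - g{\left(Y \right)} = -21705 - \frac{49}{4} = - \frac{86869}{4}$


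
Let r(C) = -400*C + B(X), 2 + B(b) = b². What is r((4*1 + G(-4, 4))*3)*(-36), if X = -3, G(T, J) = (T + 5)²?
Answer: 215748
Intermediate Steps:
G(T, J) = (5 + T)²
B(b) = -2 + b²
r(C) = 7 - 400*C (r(C) = -400*C + (-2 + (-3)²) = -400*C + (-2 + 9) = -400*C + 7 = 7 - 400*C)
r((4*1 + G(-4, 4))*3)*(-36) = (7 - 400*(4*1 + (5 - 4)²)*3)*(-36) = (7 - 400*(4 + 1²)*3)*(-36) = (7 - 400*(4 + 1)*3)*(-36) = (7 - 2000*3)*(-36) = (7 - 400*15)*(-36) = (7 - 6000)*(-36) = -5993*(-36) = 215748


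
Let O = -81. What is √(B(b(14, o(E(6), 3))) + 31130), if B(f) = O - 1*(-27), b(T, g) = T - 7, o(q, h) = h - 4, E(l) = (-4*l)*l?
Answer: 2*√7769 ≈ 176.28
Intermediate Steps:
E(l) = -4*l²
o(q, h) = -4 + h
b(T, g) = -7 + T
B(f) = -54 (B(f) = -81 - 1*(-27) = -81 + 27 = -54)
√(B(b(14, o(E(6), 3))) + 31130) = √(-54 + 31130) = √31076 = 2*√7769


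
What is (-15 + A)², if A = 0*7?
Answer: 225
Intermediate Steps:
A = 0
(-15 + A)² = (-15 + 0)² = (-15)² = 225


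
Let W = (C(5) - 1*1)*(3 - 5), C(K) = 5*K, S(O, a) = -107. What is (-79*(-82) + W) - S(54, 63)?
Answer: 6537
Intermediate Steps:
W = -48 (W = (5*5 - 1*1)*(3 - 5) = (25 - 1)*(-2) = 24*(-2) = -48)
(-79*(-82) + W) - S(54, 63) = (-79*(-82) - 48) - 1*(-107) = (6478 - 48) + 107 = 6430 + 107 = 6537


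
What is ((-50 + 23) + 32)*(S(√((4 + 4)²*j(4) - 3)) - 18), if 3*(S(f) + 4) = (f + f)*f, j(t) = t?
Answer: 2200/3 ≈ 733.33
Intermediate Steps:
S(f) = -4 + 2*f²/3 (S(f) = -4 + ((f + f)*f)/3 = -4 + ((2*f)*f)/3 = -4 + (2*f²)/3 = -4 + 2*f²/3)
((-50 + 23) + 32)*(S(√((4 + 4)²*j(4) - 3)) - 18) = ((-50 + 23) + 32)*((-4 + 2*(√((4 + 4)²*4 - 3))²/3) - 18) = (-27 + 32)*((-4 + 2*(√(8²*4 - 3))²/3) - 18) = 5*((-4 + 2*(√(64*4 - 3))²/3) - 18) = 5*((-4 + 2*(√(256 - 3))²/3) - 18) = 5*((-4 + 2*(√253)²/3) - 18) = 5*((-4 + (⅔)*253) - 18) = 5*((-4 + 506/3) - 18) = 5*(494/3 - 18) = 5*(440/3) = 2200/3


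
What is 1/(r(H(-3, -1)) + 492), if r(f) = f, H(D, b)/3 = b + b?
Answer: 1/486 ≈ 0.0020576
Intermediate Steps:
H(D, b) = 6*b (H(D, b) = 3*(b + b) = 3*(2*b) = 6*b)
1/(r(H(-3, -1)) + 492) = 1/(6*(-1) + 492) = 1/(-6 + 492) = 1/486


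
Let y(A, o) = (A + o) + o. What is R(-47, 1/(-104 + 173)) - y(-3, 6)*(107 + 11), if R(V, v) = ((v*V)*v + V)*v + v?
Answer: -349095611/328509 ≈ -1062.7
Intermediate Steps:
y(A, o) = A + 2*o
R(V, v) = v + v*(V + V*v²) (R(V, v) = ((V*v)*v + V)*v + v = (V*v² + V)*v + v = (V + V*v²)*v + v = v*(V + V*v²) + v = v + v*(V + V*v²))
R(-47, 1/(-104 + 173)) - y(-3, 6)*(107 + 11) = (1 - 47 - 47/(-104 + 173)²)/(-104 + 173) - (-3 + 2*6)*(107 + 11) = (1 - 47 - 47*(1/69)²)/69 - (-3 + 12)*118 = (1 - 47 - 47*(1/69)²)/69 - 9*118 = (1 - 47 - 47*1/4761)/69 - 1*1062 = (1 - 47 - 47/4761)/69 - 1062 = (1/69)*(-219053/4761) - 1062 = -219053/328509 - 1062 = -349095611/328509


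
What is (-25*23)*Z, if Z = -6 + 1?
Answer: 2875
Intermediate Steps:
Z = -5
(-25*23)*Z = -25*23*(-5) = -575*(-5) = 2875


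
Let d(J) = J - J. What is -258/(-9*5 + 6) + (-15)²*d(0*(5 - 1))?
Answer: 86/13 ≈ 6.6154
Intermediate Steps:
d(J) = 0
-258/(-9*5 + 6) + (-15)²*d(0*(5 - 1)) = -258/(-9*5 + 6) + (-15)²*0 = -258/(-45 + 6) + 225*0 = -258/(-39) + 0 = -258*(-1/39) + 0 = 86/13 + 0 = 86/13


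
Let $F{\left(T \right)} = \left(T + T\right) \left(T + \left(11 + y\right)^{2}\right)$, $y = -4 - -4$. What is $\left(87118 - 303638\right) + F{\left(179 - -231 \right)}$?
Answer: $218900$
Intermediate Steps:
$y = 0$ ($y = -4 + 4 = 0$)
$F{\left(T \right)} = 2 T \left(121 + T\right)$ ($F{\left(T \right)} = \left(T + T\right) \left(T + \left(11 + 0\right)^{2}\right) = 2 T \left(T + 11^{2}\right) = 2 T \left(T + 121\right) = 2 T \left(121 + T\right)$)
$\left(87118 - 303638\right) + F{\left(179 - -231 \right)} = \left(87118 - 303638\right) + 2 \left(179 - -231\right) \left(121 + \left(179 - -231\right)\right) = -216520 + 2 \left(179 + 231\right) \left(121 + \left(179 + 231\right)\right) = -216520 + 2 \cdot 410 \left(121 + 410\right) = -216520 + 2 \cdot 410 \cdot 531 = -216520 + 435420 = 218900$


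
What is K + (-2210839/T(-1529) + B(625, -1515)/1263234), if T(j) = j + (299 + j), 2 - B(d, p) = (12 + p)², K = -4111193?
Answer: -14325800654555945/3485262606 ≈ -4.1104e+6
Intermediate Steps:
B(d, p) = 2 - (12 + p)²
T(j) = 299 + 2*j
K + (-2210839/T(-1529) + B(625, -1515)/1263234) = -4111193 + (-2210839/(299 + 2*(-1529)) + (2 - (12 - 1515)²)/1263234) = -4111193 + (-2210839/(299 - 3058) + (2 - 1*(-1503)²)*(1/1263234)) = -4111193 + (-2210839/(-2759) + (2 - 1*2259009)*(1/1263234)) = -4111193 + (-2210839*(-1/2759) + (2 - 2259009)*(1/1263234)) = -4111193 + (2210839/2759 - 2259007*1/1263234) = -4111193 + (2210839/2759 - 2259007/1263234) = -4111193 + 2786574393013/3485262606 = -14325800654555945/3485262606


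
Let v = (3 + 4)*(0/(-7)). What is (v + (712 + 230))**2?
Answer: 887364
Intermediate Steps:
v = 0 (v = 7*(0*(-1/7)) = 7*0 = 0)
(v + (712 + 230))**2 = (0 + (712 + 230))**2 = (0 + 942)**2 = 942**2 = 887364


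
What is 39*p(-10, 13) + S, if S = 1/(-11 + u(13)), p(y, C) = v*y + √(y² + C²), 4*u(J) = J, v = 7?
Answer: -84634/31 + 39*√269 ≈ -2090.5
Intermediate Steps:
u(J) = J/4
p(y, C) = √(C² + y²) + 7*y (p(y, C) = 7*y + √(y² + C²) = 7*y + √(C² + y²) = √(C² + y²) + 7*y)
S = -4/31 (S = 1/(-11 + (¼)*13) = 1/(-11 + 13/4) = 1/(-31/4) = -4/31 ≈ -0.12903)
39*p(-10, 13) + S = 39*(√(13² + (-10)²) + 7*(-10)) - 4/31 = 39*(√(169 + 100) - 70) - 4/31 = 39*(√269 - 70) - 4/31 = 39*(-70 + √269) - 4/31 = (-2730 + 39*√269) - 4/31 = -84634/31 + 39*√269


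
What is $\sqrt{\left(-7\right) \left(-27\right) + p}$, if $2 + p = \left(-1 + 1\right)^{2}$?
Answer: $\sqrt{187} \approx 13.675$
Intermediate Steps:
$p = -2$ ($p = -2 + \left(-1 + 1\right)^{2} = -2 + 0^{2} = -2 + 0 = -2$)
$\sqrt{\left(-7\right) \left(-27\right) + p} = \sqrt{\left(-7\right) \left(-27\right) - 2} = \sqrt{189 - 2} = \sqrt{187}$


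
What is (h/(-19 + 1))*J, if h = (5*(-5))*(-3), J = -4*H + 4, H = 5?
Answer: 200/3 ≈ 66.667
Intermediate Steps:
J = -16 (J = -4*5 + 4 = -20 + 4 = -16)
h = 75 (h = -25*(-3) = 75)
(h/(-19 + 1))*J = (75/(-19 + 1))*(-16) = (75/(-18))*(-16) = (75*(-1/18))*(-16) = -25/6*(-16) = 200/3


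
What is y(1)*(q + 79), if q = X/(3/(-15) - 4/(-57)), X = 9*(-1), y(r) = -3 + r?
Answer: -10976/37 ≈ -296.65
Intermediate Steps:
X = -9
q = 2565/37 (q = -9/(3/(-15) - 4/(-57)) = -9/(3*(-1/15) - 4*(-1/57)) = -9/(-⅕ + 4/57) = -9/(-37/285) = -9*(-285/37) = 2565/37 ≈ 69.324)
y(1)*(q + 79) = (-3 + 1)*(2565/37 + 79) = -2*5488/37 = -10976/37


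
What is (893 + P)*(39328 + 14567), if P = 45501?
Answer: 2500404630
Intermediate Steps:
(893 + P)*(39328 + 14567) = (893 + 45501)*(39328 + 14567) = 46394*53895 = 2500404630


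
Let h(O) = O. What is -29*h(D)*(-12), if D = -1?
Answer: -348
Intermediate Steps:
-29*h(D)*(-12) = -29*(-1)*(-12) = 29*(-12) = -348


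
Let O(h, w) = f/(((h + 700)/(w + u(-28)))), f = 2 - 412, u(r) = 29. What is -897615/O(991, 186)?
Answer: 303573393/17630 ≈ 17219.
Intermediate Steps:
f = -410
O(h, w) = -410*(29 + w)/(700 + h) (O(h, w) = -410*(w + 29)/(h + 700) = -410*(29 + w)/(700 + h))
-897615/O(991, 186) = -897615*(700 + 991)/(410*(-29 - 1*186)) = -897615*1691/(410*(-29 - 186)) = -897615/(410*(1/1691)*(-215)) = -897615/(-88150/1691) = -897615*(-1691/88150) = 303573393/17630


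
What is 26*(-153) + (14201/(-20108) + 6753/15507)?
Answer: -37590409847/9448932 ≈ -3978.3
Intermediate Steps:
26*(-153) + (14201/(-20108) + 6753/15507) = -3978 + (14201*(-1/20108) + 6753*(1/15507)) = -3978 + (-1291/1828 + 2251/5169) = -3978 - 2558351/9448932 = -37590409847/9448932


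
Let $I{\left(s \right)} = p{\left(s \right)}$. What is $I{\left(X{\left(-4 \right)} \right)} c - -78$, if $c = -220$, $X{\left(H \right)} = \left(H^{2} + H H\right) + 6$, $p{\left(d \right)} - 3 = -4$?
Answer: $298$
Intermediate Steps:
$p{\left(d \right)} = -1$ ($p{\left(d \right)} = 3 - 4 = -1$)
$X{\left(H \right)} = 6 + 2 H^{2}$ ($X{\left(H \right)} = \left(H^{2} + H^{2}\right) + 6 = 2 H^{2} + 6 = 6 + 2 H^{2}$)
$I{\left(s \right)} = -1$
$I{\left(X{\left(-4 \right)} \right)} c - -78 = \left(-1\right) \left(-220\right) - -78 = 220 + \left(-107 + 185\right) = 220 + 78 = 298$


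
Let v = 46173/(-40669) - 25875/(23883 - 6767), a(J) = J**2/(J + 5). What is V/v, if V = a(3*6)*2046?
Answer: -153813748584672/14126657063 ≈ -10888.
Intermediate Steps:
a(J) = J**2/(5 + J)
V = 662904/23 (V = ((3*6)**2/(5 + 3*6))*2046 = (18**2/(5 + 18))*2046 = (324/23)*2046 = 662904/23 ≈ 28822.)
v = -1842607443/696090604 (v = 46173*(-1/40669) - 25875/17116 = -46173/40669 - 25875*1/17116 = -46173/40669 - 25875/17116 = -1842607443/696090604 ≈ -2.6471)
V/v = 662904/(23*(-1842607443/696090604)) = (662904/23)*(-696090604/1842607443) = -153813748584672/14126657063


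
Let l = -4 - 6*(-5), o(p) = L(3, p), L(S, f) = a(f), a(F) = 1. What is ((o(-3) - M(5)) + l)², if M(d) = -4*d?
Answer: 2209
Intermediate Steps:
L(S, f) = 1
o(p) = 1
l = 26 (l = -4 + 30 = 26)
((o(-3) - M(5)) + l)² = ((1 - (-4)*5) + 26)² = ((1 - 1*(-20)) + 26)² = ((1 + 20) + 26)² = (21 + 26)² = 47² = 2209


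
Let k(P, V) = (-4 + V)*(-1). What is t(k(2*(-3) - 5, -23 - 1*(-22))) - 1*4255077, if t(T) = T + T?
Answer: -4255067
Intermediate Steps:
k(P, V) = 4 - V
t(T) = 2*T
t(k(2*(-3) - 5, -23 - 1*(-22))) - 1*4255077 = 2*(4 - (-23 - 1*(-22))) - 1*4255077 = 2*(4 - (-23 + 22)) - 4255077 = 2*(4 - 1*(-1)) - 4255077 = 2*(4 + 1) - 4255077 = 2*5 - 4255077 = 10 - 4255077 = -4255067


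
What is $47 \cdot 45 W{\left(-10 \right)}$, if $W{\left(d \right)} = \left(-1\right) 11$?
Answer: $-23265$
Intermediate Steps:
$W{\left(d \right)} = -11$
$47 \cdot 45 W{\left(-10 \right)} = 47 \cdot 45 \left(-11\right) = 2115 \left(-11\right) = -23265$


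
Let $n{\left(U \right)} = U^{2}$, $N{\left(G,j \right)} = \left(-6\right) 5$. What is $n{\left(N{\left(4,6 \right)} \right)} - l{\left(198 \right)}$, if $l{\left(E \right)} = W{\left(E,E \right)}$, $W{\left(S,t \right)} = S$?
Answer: $702$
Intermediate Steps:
$N{\left(G,j \right)} = -30$
$l{\left(E \right)} = E$
$n{\left(N{\left(4,6 \right)} \right)} - l{\left(198 \right)} = \left(-30\right)^{2} - 198 = 900 - 198 = 702$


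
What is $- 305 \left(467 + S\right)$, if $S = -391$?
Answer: $-23180$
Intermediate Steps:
$- 305 \left(467 + S\right) = - 305 \left(467 - 391\right) = \left(-305\right) 76 = -23180$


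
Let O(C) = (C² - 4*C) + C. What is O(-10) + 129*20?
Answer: 2710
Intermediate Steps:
O(C) = C² - 3*C
O(-10) + 129*20 = -10*(-3 - 10) + 129*20 = -10*(-13) + 2580 = 130 + 2580 = 2710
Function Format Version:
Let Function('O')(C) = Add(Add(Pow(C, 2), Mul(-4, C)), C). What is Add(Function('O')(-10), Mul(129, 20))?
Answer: 2710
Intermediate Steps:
Function('O')(C) = Add(Pow(C, 2), Mul(-3, C))
Add(Function('O')(-10), Mul(129, 20)) = Add(Mul(-10, Add(-3, -10)), Mul(129, 20)) = Add(Mul(-10, -13), 2580) = Add(130, 2580) = 2710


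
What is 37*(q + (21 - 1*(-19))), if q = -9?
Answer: 1147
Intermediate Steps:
37*(q + (21 - 1*(-19))) = 37*(-9 + (21 - 1*(-19))) = 37*(-9 + (21 + 19)) = 37*(-9 + 40) = 37*31 = 1147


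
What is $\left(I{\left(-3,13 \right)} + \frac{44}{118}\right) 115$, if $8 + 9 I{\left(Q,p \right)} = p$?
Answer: $\frac{56695}{531} \approx 106.77$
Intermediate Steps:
$I{\left(Q,p \right)} = - \frac{8}{9} + \frac{p}{9}$
$\left(I{\left(-3,13 \right)} + \frac{44}{118}\right) 115 = \left(\left(- \frac{8}{9} + \frac{1}{9} \cdot 13\right) + \frac{44}{118}\right) 115 = \left(\left(- \frac{8}{9} + \frac{13}{9}\right) + 44 \cdot \frac{1}{118}\right) 115 = \left(\frac{5}{9} + \frac{22}{59}\right) 115 = \frac{493}{531} \cdot 115 = \frac{56695}{531}$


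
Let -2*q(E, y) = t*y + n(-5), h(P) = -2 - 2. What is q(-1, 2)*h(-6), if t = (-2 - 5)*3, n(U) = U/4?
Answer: -173/2 ≈ -86.500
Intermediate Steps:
h(P) = -4
n(U) = U/4 (n(U) = U*(¼) = U/4)
t = -21 (t = -7*3 = -21)
q(E, y) = 5/8 + 21*y/2 (q(E, y) = -(-21*y + (¼)*(-5))/2 = -(-21*y - 5/4)/2 = -(-5/4 - 21*y)/2 = 5/8 + 21*y/2)
q(-1, 2)*h(-6) = (5/8 + (21/2)*2)*(-4) = (5/8 + 21)*(-4) = (173/8)*(-4) = -173/2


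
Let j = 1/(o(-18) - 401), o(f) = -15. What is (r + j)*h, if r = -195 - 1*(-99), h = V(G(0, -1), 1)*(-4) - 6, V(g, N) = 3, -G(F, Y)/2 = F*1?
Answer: 359433/208 ≈ 1728.0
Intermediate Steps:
G(F, Y) = -2*F
j = -1/416 (j = 1/(-15 - 401) = 1/(-416) = -1/416 ≈ -0.0024038)
h = -18 (h = 3*(-4) - 6 = -12 - 6 = -18)
r = -96 (r = -195 + 99 = -96)
(r + j)*h = (-96 - 1/416)*(-18) = -39937/416*(-18) = 359433/208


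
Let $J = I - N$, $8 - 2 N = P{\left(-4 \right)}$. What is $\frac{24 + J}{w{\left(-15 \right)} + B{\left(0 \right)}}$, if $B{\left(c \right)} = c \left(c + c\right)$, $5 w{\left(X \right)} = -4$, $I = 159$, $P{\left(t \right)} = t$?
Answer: $- \frac{885}{4} \approx -221.25$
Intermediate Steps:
$N = 6$ ($N = 4 - -2 = 4 + 2 = 6$)
$w{\left(X \right)} = - \frac{4}{5}$ ($w{\left(X \right)} = \frac{1}{5} \left(-4\right) = - \frac{4}{5}$)
$J = 153$ ($J = 159 - 6 = 153$)
$B{\left(c \right)} = 2 c^{2}$ ($B{\left(c \right)} = c 2 c = 2 c^{2}$)
$\frac{24 + J}{w{\left(-15 \right)} + B{\left(0 \right)}} = \frac{24 + 153}{- \frac{4}{5} + 2 \cdot 0^{2}} = \frac{177}{- \frac{4}{5} + 2 \cdot 0} = \frac{177}{- \frac{4}{5} + 0} = \frac{177}{- \frac{4}{5}} = 177 \left(- \frac{5}{4}\right) = - \frac{885}{4}$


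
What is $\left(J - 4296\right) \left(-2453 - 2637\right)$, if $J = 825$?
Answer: $17667390$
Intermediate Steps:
$\left(J - 4296\right) \left(-2453 - 2637\right) = \left(825 - 4296\right) \left(-2453 - 2637\right) = - 3471 \left(-2453 - 2637\right) = \left(-3471\right) \left(-5090\right) = 17667390$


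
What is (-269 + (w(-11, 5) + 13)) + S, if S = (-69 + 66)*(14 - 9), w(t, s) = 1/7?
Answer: -1896/7 ≈ -270.86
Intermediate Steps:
w(t, s) = ⅐
S = -15 (S = -3*5 = -15)
(-269 + (w(-11, 5) + 13)) + S = (-269 + (⅐ + 13)) - 15 = (-269 + 92/7) - 15 = -1791/7 - 15 = -1896/7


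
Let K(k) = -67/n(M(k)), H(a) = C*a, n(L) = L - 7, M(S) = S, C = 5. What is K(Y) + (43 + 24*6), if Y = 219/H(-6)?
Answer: 27411/143 ≈ 191.69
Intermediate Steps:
n(L) = -7 + L
H(a) = 5*a
Y = -73/10 (Y = 219/((5*(-6))) = 219/(-30) = 219*(-1/30) = -73/10 ≈ -7.3000)
K(k) = -67/(-7 + k)
K(Y) + (43 + 24*6) = -67/(-7 - 73/10) + (43 + 24*6) = -67/(-143/10) + (43 + 144) = -67*(-10/143) + 187 = 670/143 + 187 = 27411/143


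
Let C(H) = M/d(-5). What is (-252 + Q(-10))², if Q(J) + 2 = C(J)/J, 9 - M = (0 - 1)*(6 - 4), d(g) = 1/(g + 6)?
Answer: 6507601/100 ≈ 65076.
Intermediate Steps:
d(g) = 1/(6 + g)
M = 11 (M = 9 - (0 - 1)*(6 - 4) = 9 - (-1)*2 = 9 - 1*(-2) = 9 + 2 = 11)
C(H) = 11 (C(H) = 11/(1/(6 - 5)) = 11/(1/1) = 11/1 = 11*1 = 11)
Q(J) = -2 + 11/J
(-252 + Q(-10))² = (-252 + (-2 + 11/(-10)))² = (-252 + (-2 + 11*(-⅒)))² = (-252 + (-2 - 11/10))² = (-252 - 31/10)² = (-2551/10)² = 6507601/100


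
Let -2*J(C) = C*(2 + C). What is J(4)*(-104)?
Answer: 1248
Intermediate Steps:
J(C) = -C*(2 + C)/2
J(4)*(-104) = -1/2*4*(2 + 4)*(-104) = -1/2*4*6*(-104) = -12*(-104) = 1248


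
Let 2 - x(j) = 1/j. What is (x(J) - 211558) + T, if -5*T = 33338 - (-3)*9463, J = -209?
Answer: -233976958/1045 ≈ -2.2390e+5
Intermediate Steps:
T = -61727/5 (T = -(33338 - (-3)*9463)/5 = -(33338 - 1*(-28389))/5 = -(33338 + 28389)/5 = -⅕*61727 = -61727/5 ≈ -12345.)
x(j) = 2 - 1/j
(x(J) - 211558) + T = ((2 - 1/(-209)) - 211558) - 61727/5 = ((2 - 1*(-1/209)) - 211558) - 61727/5 = ((2 + 1/209) - 211558) - 61727/5 = (419/209 - 211558) - 61727/5 = -44215203/209 - 61727/5 = -233976958/1045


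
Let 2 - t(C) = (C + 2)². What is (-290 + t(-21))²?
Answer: 421201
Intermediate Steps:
t(C) = 2 - (2 + C)² (t(C) = 2 - (C + 2)² = 2 - (2 + C)²)
(-290 + t(-21))² = (-290 + (2 - (2 - 21)²))² = (-290 + (2 - 1*(-19)²))² = (-290 + (2 - 1*361))² = (-290 + (2 - 361))² = (-290 - 359)² = (-649)² = 421201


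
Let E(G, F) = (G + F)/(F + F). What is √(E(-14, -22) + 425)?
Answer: 2*√12881/11 ≈ 20.635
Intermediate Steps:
E(G, F) = (F + G)/(2*F) (E(G, F) = (F + G)/((2*F)) = (F + G)*(1/(2*F)) = (F + G)/(2*F))
√(E(-14, -22) + 425) = √((½)*(-22 - 14)/(-22) + 425) = √((½)*(-1/22)*(-36) + 425) = √(9/11 + 425) = √(4684/11) = 2*√12881/11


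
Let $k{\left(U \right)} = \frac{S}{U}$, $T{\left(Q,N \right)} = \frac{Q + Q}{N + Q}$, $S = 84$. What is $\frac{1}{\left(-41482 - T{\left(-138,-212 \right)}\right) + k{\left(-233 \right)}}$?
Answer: $- \frac{40775}{1691475404} \approx -2.4106 \cdot 10^{-5}$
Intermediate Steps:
$T{\left(Q,N \right)} = \frac{2 Q}{N + Q}$
$k{\left(U \right)} = \frac{84}{U}$
$\frac{1}{\left(-41482 - T{\left(-138,-212 \right)}\right) + k{\left(-233 \right)}} = \frac{1}{\left(-41482 - 2 \left(-138\right) \frac{1}{-212 - 138}\right) + \frac{84}{-233}} = \frac{1}{\left(-41482 - 2 \left(-138\right) \frac{1}{-350}\right) + 84 \left(- \frac{1}{233}\right)} = \frac{1}{\left(-41482 - 2 \left(-138\right) \left(- \frac{1}{350}\right)\right) - \frac{84}{233}} = \frac{1}{\left(-41482 - \frac{138}{175}\right) - \frac{84}{233}} = \frac{1}{- \frac{7259488}{175} - \frac{84}{233}} = \frac{1}{- \frac{1691475404}{40775}} = - \frac{40775}{1691475404}$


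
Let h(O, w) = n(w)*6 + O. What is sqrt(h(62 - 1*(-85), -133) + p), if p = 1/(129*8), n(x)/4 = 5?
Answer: sqrt(71090610)/516 ≈ 16.340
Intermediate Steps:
n(x) = 20 (n(x) = 4*5 = 20)
h(O, w) = 120 + O (h(O, w) = 20*6 + O = 120 + O)
p = 1/1032 ≈ 0.00096899
sqrt(h(62 - 1*(-85), -133) + p) = sqrt((120 + (62 - 1*(-85))) + 1/1032) = sqrt((120 + (62 + 85)) + 1/1032) = sqrt((120 + 147) + 1/1032) = sqrt(267 + 1/1032) = sqrt(275545/1032) = sqrt(71090610)/516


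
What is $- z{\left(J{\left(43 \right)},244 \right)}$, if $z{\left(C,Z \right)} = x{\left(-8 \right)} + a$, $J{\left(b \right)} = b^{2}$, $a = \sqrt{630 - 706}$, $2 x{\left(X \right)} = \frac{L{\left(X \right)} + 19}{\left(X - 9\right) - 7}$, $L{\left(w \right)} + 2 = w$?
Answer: $\frac{3}{16} - 2 i \sqrt{19} \approx 0.1875 - 8.7178 i$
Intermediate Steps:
$L{\left(w \right)} = -2 + w$
$x{\left(X \right)} = \frac{17 + X}{2 \left(-16 + X\right)}$ ($x{\left(X \right)} = \frac{\left(\left(-2 + X\right) + 19\right) \frac{1}{\left(X - 9\right) - 7}}{2} = \frac{\left(17 + X\right) \frac{1}{\left(-9 + X\right) - 7}}{2} = \frac{\left(17 + X\right) \frac{1}{-16 + X}}{2} = \frac{\frac{1}{-16 + X} \left(17 + X\right)}{2} = \frac{17 + X}{2 \left(-16 + X\right)}$)
$a = 2 i \sqrt{19}$ ($a = \sqrt{-76} = 2 i \sqrt{19} \approx 8.7178 i$)
$z{\left(C,Z \right)} = - \frac{3}{16} + 2 i \sqrt{19}$ ($z{\left(C,Z \right)} = \frac{17 - 8}{2 \left(-16 - 8\right)} + 2 i \sqrt{19} = \frac{1}{2} \frac{1}{-24} \cdot 9 + 2 i \sqrt{19} = \frac{1}{2} \left(- \frac{1}{24}\right) 9 + 2 i \sqrt{19} = - \frac{3}{16} + 2 i \sqrt{19}$)
$- z{\left(J{\left(43 \right)},244 \right)} = - (- \frac{3}{16} + 2 i \sqrt{19}) = \frac{3}{16} - 2 i \sqrt{19}$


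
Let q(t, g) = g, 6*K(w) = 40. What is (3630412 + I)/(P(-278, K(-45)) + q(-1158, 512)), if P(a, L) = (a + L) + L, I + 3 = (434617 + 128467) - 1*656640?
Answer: 10610559/742 ≈ 14300.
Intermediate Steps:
K(w) = 20/3 (K(w) = (1/6)*40 = 20/3)
I = -93559 (I = -3 + ((434617 + 128467) - 1*656640) = -3 + (563084 - 656640) = -3 - 93556 = -93559)
P(a, L) = a + 2*L (P(a, L) = (L + a) + L = a + 2*L)
(3630412 + I)/(P(-278, K(-45)) + q(-1158, 512)) = (3630412 - 93559)/((-278 + 2*(20/3)) + 512) = 3536853/((-278 + 40/3) + 512) = 3536853/(-794/3 + 512) = 3536853/(742/3) = 3536853*(3/742) = 10610559/742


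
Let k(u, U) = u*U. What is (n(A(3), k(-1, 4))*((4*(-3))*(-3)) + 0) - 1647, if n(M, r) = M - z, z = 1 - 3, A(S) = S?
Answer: -1467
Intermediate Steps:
k(u, U) = U*u
z = -2
n(M, r) = 2 + M (n(M, r) = M - 1*(-2) = M + 2 = 2 + M)
(n(A(3), k(-1, 4))*((4*(-3))*(-3)) + 0) - 1647 = ((2 + 3)*((4*(-3))*(-3)) + 0) - 1647 = (5*(-12*(-3)) + 0) - 1647 = (5*36 + 0) - 1647 = (180 + 0) - 1647 = 180 - 1647 = -1467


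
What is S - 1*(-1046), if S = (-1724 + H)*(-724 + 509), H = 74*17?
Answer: 101236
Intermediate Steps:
H = 1258
S = 100190 (S = (-1724 + 1258)*(-724 + 509) = -466*(-215) = 100190)
S - 1*(-1046) = 100190 - 1*(-1046) = 100190 + 1046 = 101236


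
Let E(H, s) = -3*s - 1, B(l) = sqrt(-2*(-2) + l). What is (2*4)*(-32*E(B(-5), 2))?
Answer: 1792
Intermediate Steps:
B(l) = sqrt(4 + l)
E(H, s) = -1 - 3*s
(2*4)*(-32*E(B(-5), 2)) = (2*4)*(-32*(-1 - 3*2)) = 8*(-32*(-1 - 6)) = 8*(-32*(-7)) = 8*224 = 1792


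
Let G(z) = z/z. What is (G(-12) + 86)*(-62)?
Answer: -5394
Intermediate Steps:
G(z) = 1
(G(-12) + 86)*(-62) = (1 + 86)*(-62) = 87*(-62) = -5394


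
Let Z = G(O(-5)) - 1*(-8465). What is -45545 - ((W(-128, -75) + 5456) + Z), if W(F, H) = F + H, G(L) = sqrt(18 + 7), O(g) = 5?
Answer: -59268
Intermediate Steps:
G(L) = 5 (G(L) = sqrt(25) = 5)
Z = 8470 (Z = 5 - 1*(-8465) = 5 + 8465 = 8470)
-45545 - ((W(-128, -75) + 5456) + Z) = -45545 - (((-128 - 75) + 5456) + 8470) = -45545 - ((-203 + 5456) + 8470) = -45545 - (5253 + 8470) = -45545 - 1*13723 = -45545 - 13723 = -59268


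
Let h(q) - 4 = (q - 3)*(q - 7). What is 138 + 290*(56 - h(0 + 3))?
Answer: 15218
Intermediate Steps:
h(q) = 4 + (-7 + q)*(-3 + q) (h(q) = 4 + (q - 3)*(q - 7) = 4 + (-3 + q)*(-7 + q) = 4 + (-7 + q)*(-3 + q))
138 + 290*(56 - h(0 + 3)) = 138 + 290*(56 - (25 + (0 + 3)² - 10*(0 + 3))) = 138 + 290*(56 - (25 + 3² - 10*3)) = 138 + 290*(56 - (25 + 9 - 30)) = 138 + 290*(56 - 1*4) = 138 + 290*(56 - 4) = 138 + 290*52 = 138 + 15080 = 15218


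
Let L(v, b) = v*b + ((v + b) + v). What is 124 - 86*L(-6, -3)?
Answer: -134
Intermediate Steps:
L(v, b) = b + 2*v + b*v (L(v, b) = b*v + ((b + v) + v) = b*v + (b + 2*v) = b + 2*v + b*v)
124 - 86*L(-6, -3) = 124 - 86*(-3 + 2*(-6) - 3*(-6)) = 124 - 86*(-3 - 12 + 18) = 124 - 86*3 = 124 - 258 = -134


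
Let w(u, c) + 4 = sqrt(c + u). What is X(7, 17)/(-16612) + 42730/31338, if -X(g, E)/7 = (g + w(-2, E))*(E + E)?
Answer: 183051523/130146714 + 119*sqrt(15)/8306 ≈ 1.4620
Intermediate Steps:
w(u, c) = -4 + sqrt(c + u)
X(g, E) = -14*E*(-4 + g + sqrt(-2 + E)) (X(g, E) = -7*(g + (-4 + sqrt(E - 2)))*(E + E) = -7*(g + (-4 + sqrt(-2 + E)))*2*E = -7*(-4 + g + sqrt(-2 + E))*2*E = -14*E*(-4 + g + sqrt(-2 + E)))
X(7, 17)/(-16612) + 42730/31338 = (14*17*(4 - 1*7 - sqrt(-2 + 17)))/(-16612) + 42730/31338 = (14*17*(4 - 7 - sqrt(15)))*(-1/16612) + 42730*(1/31338) = (14*17*(-3 - sqrt(15)))*(-1/16612) + 21365/15669 = (-714 - 238*sqrt(15))*(-1/16612) + 21365/15669 = (357/8306 + 119*sqrt(15)/8306) + 21365/15669 = 183051523/130146714 + 119*sqrt(15)/8306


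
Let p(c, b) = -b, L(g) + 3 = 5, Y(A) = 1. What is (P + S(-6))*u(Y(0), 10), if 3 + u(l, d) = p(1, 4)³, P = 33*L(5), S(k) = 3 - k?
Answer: -5025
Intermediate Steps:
L(g) = 2 (L(g) = -3 + 5 = 2)
P = 66 (P = 33*2 = 66)
u(l, d) = -67 (u(l, d) = -3 + (-1*4)³ = -3 + (-4)³ = -3 - 64 = -67)
(P + S(-6))*u(Y(0), 10) = (66 + (3 - 1*(-6)))*(-67) = (66 + (3 + 6))*(-67) = (66 + 9)*(-67) = 75*(-67) = -5025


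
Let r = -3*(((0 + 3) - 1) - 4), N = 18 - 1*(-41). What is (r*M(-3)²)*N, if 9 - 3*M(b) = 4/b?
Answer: 113398/27 ≈ 4199.9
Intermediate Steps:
M(b) = 3 - 4/(3*b)
N = 59 (N = 18 + 41 = 59)
r = 6 (r = -3*((3 - 1) - 4) = -3*(2 - 4) = -3*(-2) = 6)
(r*M(-3)²)*N = (6*(3 - 4/3/(-3))²)*59 = (6*(3 - 4/3*(-⅓))²)*59 = (6*(3 + 4/9)²)*59 = (6*(31/9)²)*59 = (6*(961/81))*59 = (1922/27)*59 = 113398/27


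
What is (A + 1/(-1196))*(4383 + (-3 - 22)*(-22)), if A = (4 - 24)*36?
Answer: -4247909893/1196 ≈ -3.5518e+6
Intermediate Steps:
A = -720 (A = -20*36 = -720)
(A + 1/(-1196))*(4383 + (-3 - 22)*(-22)) = (-720 + 1/(-1196))*(4383 + (-3 - 22)*(-22)) = (-720 - 1/1196)*(4383 - 25*(-22)) = -861121*(4383 + 550)/1196 = -861121/1196*4933 = -4247909893/1196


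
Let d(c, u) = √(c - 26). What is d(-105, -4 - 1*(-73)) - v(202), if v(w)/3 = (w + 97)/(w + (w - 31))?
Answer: -897/373 + I*√131 ≈ -2.4048 + 11.446*I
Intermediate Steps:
v(w) = 3*(97 + w)/(-31 + 2*w) (v(w) = 3*((w + 97)/(w + (w - 31))) = 3*((97 + w)/(w + (-31 + w))) = 3*((97 + w)/(-31 + 2*w)) = 3*(97 + w)/(-31 + 2*w))
d(c, u) = √(-26 + c)
d(-105, -4 - 1*(-73)) - v(202) = √(-26 - 105) - 3*(97 + 202)/(-31 + 2*202) = √(-131) - 3*299/(-31 + 404) = I*√131 - 3*299/373 = I*√131 - 1*897/373 = I*√131 - 897/373 = -897/373 + I*√131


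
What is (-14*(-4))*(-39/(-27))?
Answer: 728/9 ≈ 80.889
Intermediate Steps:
(-14*(-4))*(-39/(-27)) = 56*(-39*(-1/27)) = 56*(13/9) = 728/9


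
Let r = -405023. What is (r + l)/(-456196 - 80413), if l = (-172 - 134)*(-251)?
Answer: 328217/536609 ≈ 0.61165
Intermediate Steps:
l = 76806 (l = -306*(-251) = 76806)
(r + l)/(-456196 - 80413) = (-405023 + 76806)/(-456196 - 80413) = -328217/(-536609) = -328217*(-1/536609) = 328217/536609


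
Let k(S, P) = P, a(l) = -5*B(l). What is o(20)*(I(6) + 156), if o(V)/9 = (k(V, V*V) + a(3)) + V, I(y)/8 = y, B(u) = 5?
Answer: 725220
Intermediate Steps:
a(l) = -25 (a(l) = -5*5 = -25)
I(y) = 8*y
o(V) = -225 + 9*V + 9*V² (o(V) = 9*((V*V - 25) + V) = 9*((V² - 25) + V) = 9*((-25 + V²) + V) = 9*(-25 + V + V²) = -225 + 9*V + 9*V²)
o(20)*(I(6) + 156) = (-225 + 9*20 + 9*20²)*(8*6 + 156) = (-225 + 180 + 9*400)*(48 + 156) = (-225 + 180 + 3600)*204 = 3555*204 = 725220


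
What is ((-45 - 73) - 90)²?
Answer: 43264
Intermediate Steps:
((-45 - 73) - 90)² = (-118 - 90)² = (-208)² = 43264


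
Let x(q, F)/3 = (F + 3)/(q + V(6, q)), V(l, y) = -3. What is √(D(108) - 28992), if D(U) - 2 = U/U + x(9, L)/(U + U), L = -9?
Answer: I*√4174418/12 ≈ 170.26*I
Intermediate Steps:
x(q, F) = 3*(3 + F)/(-3 + q) (x(q, F) = 3*((F + 3)/(q - 3)) = 3*((3 + F)/(-3 + q)) = 3*(3 + F)/(-3 + q))
D(U) = 3 - 3/(2*U) (D(U) = 2 + (U/U + (3*(3 - 9)/(-3 + 9))/(U + U)) = 2 + (1 + (3*(-6)/6)/((2*U))) = 2 + (1 + (3*(⅙)*(-6))*(1/(2*U))) = 2 + (1 - 3/(2*U)) = 3 - 3/(2*U))
√(D(108) - 28992) = √((3 - 3/2/108) - 28992) = √((3 - 3/2*1/108) - 28992) = √((3 - 1/72) - 28992) = √(215/72 - 28992) = √(-2087209/72) = I*√4174418/12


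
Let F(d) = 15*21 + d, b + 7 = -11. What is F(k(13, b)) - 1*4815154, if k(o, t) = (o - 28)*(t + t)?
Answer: -4814299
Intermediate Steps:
b = -18 (b = -7 - 11 = -18)
k(o, t) = 2*t*(-28 + o) (k(o, t) = (-28 + o)*(2*t) = 2*t*(-28 + o))
F(d) = 315 + d
F(k(13, b)) - 1*4815154 = (315 + 2*(-18)*(-28 + 13)) - 1*4815154 = (315 + 2*(-18)*(-15)) - 4815154 = (315 + 540) - 4815154 = 855 - 4815154 = -4814299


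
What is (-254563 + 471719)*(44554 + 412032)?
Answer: 99150389416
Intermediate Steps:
(-254563 + 471719)*(44554 + 412032) = 217156*456586 = 99150389416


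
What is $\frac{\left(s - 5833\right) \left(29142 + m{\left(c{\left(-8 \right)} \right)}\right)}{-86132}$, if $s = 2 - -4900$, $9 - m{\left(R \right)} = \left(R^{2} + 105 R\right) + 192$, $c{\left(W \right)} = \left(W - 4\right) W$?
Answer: $\frac{8996253}{86132} \approx 104.45$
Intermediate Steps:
$c{\left(W \right)} = W \left(-4 + W\right)$ ($c{\left(W \right)} = \left(-4 + W\right) W = W \left(-4 + W\right)$)
$m{\left(R \right)} = -183 - R^{2} - 105 R$ ($m{\left(R \right)} = 9 - \left(\left(R^{2} + 105 R\right) + 192\right) = 9 - \left(192 + R^{2} + 105 R\right) = -183 - R^{2} - 105 R$)
$s = 4902$ ($s = 2 + 4900 = 4902$)
$\frac{\left(s - 5833\right) \left(29142 + m{\left(c{\left(-8 \right)} \right)}\right)}{-86132} = \frac{\left(4902 - 5833\right) \left(29142 - \left(183 + \left(- 8 \left(-4 - 8\right)\right)^{2} + 105 \left(-8\right) \left(-4 - 8\right)\right)\right)}{-86132} = - 931 \left(29142 - \left(183 + \left(\left(-8\right) \left(-12\right)\right)^{2} + 105 \left(-8\right) \left(-12\right)\right)\right) \left(- \frac{1}{86132}\right) = - 931 \left(29142 - 19479\right) \left(- \frac{1}{86132}\right) = \left(-931\right) 9663 \left(- \frac{1}{86132}\right) = \left(-8996253\right) \left(- \frac{1}{86132}\right) = \frac{8996253}{86132}$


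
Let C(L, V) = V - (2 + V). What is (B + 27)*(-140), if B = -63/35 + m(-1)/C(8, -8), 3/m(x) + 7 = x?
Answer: -14217/4 ≈ -3554.3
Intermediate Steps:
C(L, V) = -2 (C(L, V) = V + (-2 - V) = -2)
m(x) = 3/(-7 + x)
B = -129/80 (B = -63/35 + (3/(-7 - 1))/(-2) = -63*1/35 + (3/(-8))*(-½) = -9/5 + (3*(-⅛))*(-½) = -9/5 - 3/8*(-½) = -9/5 + 3/16 = -129/80 ≈ -1.6125)
(B + 27)*(-140) = (-129/80 + 27)*(-140) = (2031/80)*(-140) = -14217/4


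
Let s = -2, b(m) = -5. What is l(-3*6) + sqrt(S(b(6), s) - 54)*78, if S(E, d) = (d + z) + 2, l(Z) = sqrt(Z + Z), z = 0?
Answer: I*(6 + 234*sqrt(6)) ≈ 579.18*I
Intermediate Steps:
l(Z) = sqrt(2)*sqrt(Z) (l(Z) = sqrt(2*Z) = sqrt(2)*sqrt(Z))
S(E, d) = 2 + d (S(E, d) = (d + 0) + 2 = d + 2 = 2 + d)
l(-3*6) + sqrt(S(b(6), s) - 54)*78 = sqrt(2)*sqrt(-3*6) + sqrt((2 - 2) - 54)*78 = sqrt(2)*sqrt(-18) + sqrt(0 - 54)*78 = sqrt(2)*(3*I*sqrt(2)) + sqrt(-54)*78 = 6*I + (3*I*sqrt(6))*78 = 6*I + 234*I*sqrt(6)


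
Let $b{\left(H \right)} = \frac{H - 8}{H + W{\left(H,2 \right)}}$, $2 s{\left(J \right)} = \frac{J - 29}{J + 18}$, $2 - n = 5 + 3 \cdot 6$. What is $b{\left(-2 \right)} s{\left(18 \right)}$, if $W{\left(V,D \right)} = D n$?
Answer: $- \frac{5}{144} \approx -0.034722$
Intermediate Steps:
$n = -21$ ($n = 2 - \left(5 + 3 \cdot 6\right) = 2 - \left(5 + 18\right) = 2 - 23 = -21$)
$s{\left(J \right)} = \frac{-29 + J}{2 \left(18 + J\right)}$ ($s{\left(J \right)} = \frac{\left(J - 29\right) \frac{1}{J + 18}}{2} = \frac{\left(-29 + J\right) \frac{1}{18 + J}}{2} = \frac{\frac{1}{18 + J} \left(-29 + J\right)}{2} = \frac{-29 + J}{2 \left(18 + J\right)}$)
$W{\left(V,D \right)} = - 21 D$ ($W{\left(V,D \right)} = D \left(-21\right) = - 21 D$)
$b{\left(H \right)} = \frac{-8 + H}{-42 + H}$ ($b{\left(H \right)} = \frac{H - 8}{H - 42} = \frac{-8 + H}{H - 42} = \frac{-8 + H}{-42 + H}$)
$b{\left(-2 \right)} s{\left(18 \right)} = \frac{-8 - 2}{-42 - 2} \frac{-29 + 18}{2 \left(18 + 18\right)} = \frac{1}{-44} \left(-10\right) \frac{1}{2} \cdot \frac{1}{36} \left(-11\right) = \left(- \frac{1}{44}\right) \left(-10\right) \frac{1}{2} \cdot \frac{1}{36} \left(-11\right) = \frac{5}{22} \left(- \frac{11}{72}\right) = - \frac{5}{144}$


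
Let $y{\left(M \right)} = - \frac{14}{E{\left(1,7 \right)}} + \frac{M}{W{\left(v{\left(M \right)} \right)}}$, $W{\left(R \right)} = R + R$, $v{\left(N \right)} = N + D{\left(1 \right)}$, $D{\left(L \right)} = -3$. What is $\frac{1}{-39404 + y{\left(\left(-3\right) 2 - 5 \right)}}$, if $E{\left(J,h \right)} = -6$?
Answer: $- \frac{84}{3309707} \approx -2.538 \cdot 10^{-5}$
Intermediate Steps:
$v{\left(N \right)} = -3 + N$ ($v{\left(N \right)} = N - 3 = -3 + N$)
$W{\left(R \right)} = 2 R$
$y{\left(M \right)} = \frac{7}{3} + \frac{M}{-6 + 2 M}$ ($y{\left(M \right)} = - \frac{14}{-6} + \frac{M}{2 \left(-3 + M\right)} = \left(-14\right) \left(- \frac{1}{6}\right) + \frac{M}{-6 + 2 M} = \frac{7}{3} + \frac{M}{-6 + 2 M}$)
$\frac{1}{-39404 + y{\left(\left(-3\right) 2 - 5 \right)}} = \frac{1}{-39404 + \frac{-42 + 17 \left(\left(-3\right) 2 - 5\right)}{6 \left(-3 - 11\right)}} = \frac{1}{-39404 + \frac{-42 + 17 \left(-6 - 5\right)}{6 \left(-3 - 11\right)}} = \frac{1}{-39404 + \frac{-42 + 17 \left(-11\right)}{6 \left(-3 - 11\right)}} = \frac{1}{-39404 + \frac{-42 - 187}{6 \left(-14\right)}} = \frac{1}{-39404 + \frac{1}{6} \left(- \frac{1}{14}\right) \left(-229\right)} = \frac{1}{-39404 + \frac{229}{84}} = \frac{1}{- \frac{3309707}{84}} = - \frac{84}{3309707}$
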